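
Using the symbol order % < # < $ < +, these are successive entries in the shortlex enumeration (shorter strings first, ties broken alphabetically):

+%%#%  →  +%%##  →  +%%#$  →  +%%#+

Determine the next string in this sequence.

+%%$%

Treat +%%#+ as a base-4 numeral over the given alphabet and add one, carrying through any trailing +'s.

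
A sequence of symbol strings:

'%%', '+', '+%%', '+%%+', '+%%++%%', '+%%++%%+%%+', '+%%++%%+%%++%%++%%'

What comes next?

From term 3 onward, concatenate the last term with the second-to-last: +·%% = +%%, +%%·+ = +%%+, …
Continuing: +%%++%%+%%++%%++%% · +%%++%%+%%+ gives term 8.

+%%++%%+%%++%%++%%+%%++%%+%%+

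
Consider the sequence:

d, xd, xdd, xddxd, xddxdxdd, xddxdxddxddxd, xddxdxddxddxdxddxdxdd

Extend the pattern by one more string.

From term 3 onward, concatenate the last term with the second-to-last: xd·d = xdd, xdd·xd = xddxd, …
The next term joins xddxdxddxddxdxddxdxdd and xddxdxddxddxd.

xddxdxddxddxdxddxdxddxddxdxddxddxd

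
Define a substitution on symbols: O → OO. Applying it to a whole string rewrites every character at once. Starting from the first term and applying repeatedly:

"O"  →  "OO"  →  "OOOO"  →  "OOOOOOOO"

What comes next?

Expanding OOOOOOOO: O→OO, O→OO, O→OO, O→OO, O→OO, O→OO, O→OO, O→OO. Concatenated: OO OO OO OO OO OO OO OO.

OOOOOOOOOOOOOOOO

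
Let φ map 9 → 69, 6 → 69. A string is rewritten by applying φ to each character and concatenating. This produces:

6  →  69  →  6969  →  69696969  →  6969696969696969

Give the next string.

Rewriting the 16 symbols of 6969696969696969 one by one yields 69 69 69 69 69 69 69 69 69 69 69 69 69 69 69 69; concatenated:

69696969696969696969696969696969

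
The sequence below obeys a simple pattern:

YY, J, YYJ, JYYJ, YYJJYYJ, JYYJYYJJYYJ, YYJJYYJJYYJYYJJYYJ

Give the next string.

JYYJYYJJYYJYYJJYYJJYYJYYJJYYJ

From term 3 onward, concatenate the second-to-last term with the last: YY·J = YYJ, J·YYJ = JYYJ, …
Continuing: JYYJYYJJYYJ · YYJJYYJJYYJYYJJYYJ gives term 8.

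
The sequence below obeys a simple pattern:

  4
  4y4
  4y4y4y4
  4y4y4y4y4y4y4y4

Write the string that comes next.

Each string is two copies of the previous one joined by 'y'.
Doubling 4y4y4y4y4y4y4y4 with 'y' between the halves:

4y4y4y4y4y4y4y4y4y4y4y4y4y4y4y4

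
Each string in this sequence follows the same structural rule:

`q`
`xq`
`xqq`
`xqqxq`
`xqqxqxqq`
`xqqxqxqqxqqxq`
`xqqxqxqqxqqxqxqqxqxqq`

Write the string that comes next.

xqqxqxqqxqqxqxqqxqxqqxqqxqxqqxqqxq

Each term (from the third on) is the previous term followed by the one before it: term 3 = xq·q = xqq.
So term 8 is xqqxqxqqxqqxqxqqxqxqq·xqqxqxqqxqqxq.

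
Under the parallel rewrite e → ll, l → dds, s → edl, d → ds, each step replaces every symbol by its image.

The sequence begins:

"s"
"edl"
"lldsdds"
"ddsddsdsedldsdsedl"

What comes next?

Rewriting the 18 symbols of ddsddsdsedldsdsedl one by one yields ds ds edl ds ds edl ds edl ll ds dds ds edl ds edl ll ds dds; concatenated:

dsdsedldsdsedldsedllldsddsdsedldsedllldsdds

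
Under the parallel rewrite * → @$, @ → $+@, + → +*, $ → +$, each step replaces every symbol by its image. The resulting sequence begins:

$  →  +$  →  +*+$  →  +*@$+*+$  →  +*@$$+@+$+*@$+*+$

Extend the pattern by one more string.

+*@$$+@+$+$+*$+@+*+$+*@$$+@+$+*@$+*+$

Replace each of the 17 characters of +*@$$+@+$+*@$+*+$ in place — +* @$ $+@ +$ +$ +* $+@ +* +$ +* @$ $+@ +$ +* @$ +* +$ — and concatenate.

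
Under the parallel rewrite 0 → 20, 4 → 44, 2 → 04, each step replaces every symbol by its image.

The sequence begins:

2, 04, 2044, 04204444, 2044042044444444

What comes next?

04204444204404204444444444444444

φ(2044042044444444) expands symbol-by-symbol to 04 20 44 44 20 44 04 20 44 44 44 44 44 44 44 44; joining the 16 pieces gives the next term.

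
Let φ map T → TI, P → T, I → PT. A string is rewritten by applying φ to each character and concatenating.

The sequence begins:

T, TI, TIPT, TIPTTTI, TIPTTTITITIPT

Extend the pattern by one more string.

Rewriting the 13 symbols of TIPTTTITITIPT one by one yields TI PT T TI TI TI PT TI PT TI PT T TI; concatenated:

TIPTTTITITIPTTIPTTIPTTTI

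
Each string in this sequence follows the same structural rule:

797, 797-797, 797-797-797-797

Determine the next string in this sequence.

Each string is two copies of the previous one joined by '-'.
Doubling 797-797-797-797 with '-' between the halves:

797-797-797-797-797-797-797-797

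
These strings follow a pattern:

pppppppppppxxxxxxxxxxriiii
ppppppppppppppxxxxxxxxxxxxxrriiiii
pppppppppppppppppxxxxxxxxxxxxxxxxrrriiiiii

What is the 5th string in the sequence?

pppppppppppppppppppppppxxxxxxxxxxxxxxxxxxxxxxrrrrriiiiiiii

Term n consists of 3n+2 p's, followed by 3n+1 x's, followed by n-2 r's, followed by n+1 i's, where the shown terms are n = 3, 4, 5.
Setting n = 7 gives 23, 22, 5, 8 characters in each block.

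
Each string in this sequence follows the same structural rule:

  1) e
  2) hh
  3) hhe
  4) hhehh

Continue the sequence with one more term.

hhehhhhe

From term 3 onward, concatenate the last term with the second-to-last: hh·e = hhe, hhe·hh = hhehh, …
The next term joins hhehh and hhe.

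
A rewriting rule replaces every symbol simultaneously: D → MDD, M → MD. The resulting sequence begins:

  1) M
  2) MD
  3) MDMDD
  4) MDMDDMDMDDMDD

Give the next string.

Rewriting the 13 symbols of MDMDDMDMDDMDD one by one yields MD MDD MD MDD MDD MD MDD MD MDD MDD MD MDD MDD; concatenated:

MDMDDMDMDDMDDMDMDDMDMDDMDDMDMDDMDD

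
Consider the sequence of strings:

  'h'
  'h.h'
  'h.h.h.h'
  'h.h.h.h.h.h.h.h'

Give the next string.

Each string is two copies of the previous one joined by '.'.
So the next term is two copies of h.h.h.h.h.h.h.h with '.' between the halves.

h.h.h.h.h.h.h.h.h.h.h.h.h.h.h.h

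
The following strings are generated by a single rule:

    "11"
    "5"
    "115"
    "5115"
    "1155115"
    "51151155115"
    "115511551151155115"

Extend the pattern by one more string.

Each term (from the third on) is the two preceding terms concatenated in order: term 3 = 11·5 = 115.
So term 8 is 51151155115·115511551151155115.

51151155115115511551151155115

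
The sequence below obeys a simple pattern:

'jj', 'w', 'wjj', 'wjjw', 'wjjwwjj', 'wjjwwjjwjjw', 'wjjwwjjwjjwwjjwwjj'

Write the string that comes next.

From term 3 onward, concatenate the last term with the second-to-last: w·jj = wjj, wjj·w = wjjw, …
The next term joins wjjwwjjwjjwwjjwwjj and wjjwwjjwjjw.

wjjwwjjwjjwwjjwwjjwjjwwjjwjjw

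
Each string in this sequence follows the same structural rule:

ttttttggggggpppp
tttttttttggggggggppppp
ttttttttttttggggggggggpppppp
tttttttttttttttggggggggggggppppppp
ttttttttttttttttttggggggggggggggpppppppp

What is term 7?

The n-th term is 3n t's then 2n+2 g's then n+2 p's, where the shown terms are n = 2, 3, 4, 5, 6.
For term 7, n = 8, so the run lengths are 24, 18, 10.

ttttttttttttttttttttttttggggggggggggggggggpppppppppp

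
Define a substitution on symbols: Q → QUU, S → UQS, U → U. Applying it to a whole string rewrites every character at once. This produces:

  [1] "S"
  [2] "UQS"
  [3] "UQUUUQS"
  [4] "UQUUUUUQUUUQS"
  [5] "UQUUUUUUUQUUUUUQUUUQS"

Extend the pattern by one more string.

Rewriting the 21 symbols of UQUUUUUUUQUUUUUQUUUQS one by one yields U QUU U U U U U U U QUU U U U U U QUU U U U QUU UQS; concatenated:

UQUUUUUUUUUQUUUUUUUQUUUUUQUUUQS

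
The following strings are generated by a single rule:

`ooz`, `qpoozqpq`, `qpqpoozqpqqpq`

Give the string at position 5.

s(k+1) = qp·s(k)·qpq, so each term gains qp as a prefix and qpq as a suffix.
From qpqpoozqpqqpq, 2 further steps: qpqpoozqpqqpq → qpqpqpoozqpqqpqqpq → (answer).

qpqpqpqpoozqpqqpqqpqqpq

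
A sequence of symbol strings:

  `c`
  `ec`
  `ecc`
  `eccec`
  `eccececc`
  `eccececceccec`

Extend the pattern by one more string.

Each term (from the third on) is the previous term followed by the one before it: term 3 = ec·c = ecc.
The next term joins eccececceccec and eccececc.

eccececceccececcececc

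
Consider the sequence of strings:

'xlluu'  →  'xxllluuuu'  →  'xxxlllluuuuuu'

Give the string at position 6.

xxxxxxllllllluuuuuuuuuuuu

Term n consists of n x's, followed by n+1 l's, followed by 2n u's (n = 1, 2, …).
Setting n = 6 gives 6, 7, 12 characters in each block.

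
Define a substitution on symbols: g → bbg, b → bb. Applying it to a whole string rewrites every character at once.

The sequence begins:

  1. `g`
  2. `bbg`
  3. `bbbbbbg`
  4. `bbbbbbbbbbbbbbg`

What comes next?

bbbbbbbbbbbbbbbbbbbbbbbbbbbbbbg

Replace each of the 15 characters of bbbbbbbbbbbbbbg in place — bb bb bb bb bb bb bb bb bb bb bb bb bb bb bbg — and concatenate.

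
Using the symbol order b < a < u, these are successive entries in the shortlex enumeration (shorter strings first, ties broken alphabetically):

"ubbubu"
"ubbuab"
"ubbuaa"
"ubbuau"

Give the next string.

Find the rightmost character of ubbuau below u, bump it to the next letter, and reset everything to its right to b.

ubbuub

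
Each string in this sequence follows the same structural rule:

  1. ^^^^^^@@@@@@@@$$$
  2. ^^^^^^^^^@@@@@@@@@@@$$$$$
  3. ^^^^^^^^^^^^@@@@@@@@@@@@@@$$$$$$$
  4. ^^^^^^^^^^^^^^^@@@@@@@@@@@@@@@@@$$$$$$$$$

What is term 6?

^^^^^^^^^^^^^^^^^^^^^@@@@@@@@@@@@@@@@@@@@@@@$$$$$$$$$$$$$

Term n consists of 3n ^'s, followed by 3n+2 @'s, followed by 2n-1 $'s, where the shown terms are n = 2, 3, 4, 5.
At n = 7 the blocks have lengths 21, 23, 13.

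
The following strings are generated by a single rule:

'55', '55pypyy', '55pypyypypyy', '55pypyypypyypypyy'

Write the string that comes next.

Each term is the previous one with pypyy appended.
Applying this once more to 55pypyypypyypypyy:

55pypyypypyypypyypypyy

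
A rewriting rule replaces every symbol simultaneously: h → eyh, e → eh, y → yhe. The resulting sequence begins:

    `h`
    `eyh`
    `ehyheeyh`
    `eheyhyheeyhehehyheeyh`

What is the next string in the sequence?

eheyhehyheeyhyheeyhehehyheeyheheyheheyhyheeyhehehyheeyh

Replace each of the 21 characters of eheyhyheeyhehehyheeyh in place — eh eyh eh yhe eyh yhe eyh eh eh yhe eyh eh eyh eh eyh yhe eyh eh eh yhe eyh — and concatenate.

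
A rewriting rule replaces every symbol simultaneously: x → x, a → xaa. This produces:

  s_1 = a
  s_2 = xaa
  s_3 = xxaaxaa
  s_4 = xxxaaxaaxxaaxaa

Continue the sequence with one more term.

xxxxaaxaaxxaaxaaxxxaaxaaxxaaxaa

Applying the rule to each of the 15 symbols of xxxaaxaaxxaaxaa gives the pieces x x x xaa xaa x xaa xaa x x xaa xaa x xaa xaa, which concatenate to the answer.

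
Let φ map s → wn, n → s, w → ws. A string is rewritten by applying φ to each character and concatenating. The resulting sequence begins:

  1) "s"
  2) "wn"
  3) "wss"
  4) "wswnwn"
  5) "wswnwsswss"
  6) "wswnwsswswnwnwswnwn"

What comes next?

Applying the rule to each of the 19 symbols of wswnwsswswnwnwswnwn gives the pieces ws wn ws s ws wn wn ws wn ws s ws s ws wn ws s ws s, which concatenate to the answer.

wswnwsswswnwnwswnwsswsswswnwsswss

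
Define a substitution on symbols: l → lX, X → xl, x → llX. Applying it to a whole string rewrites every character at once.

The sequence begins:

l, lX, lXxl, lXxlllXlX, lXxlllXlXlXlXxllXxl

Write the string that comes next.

Rewriting the 19 symbols of lXxlllXlXlXlXxllXxl one by one yields lX xl llX lX lX lX xl lX xl lX xl lX xl llX lX lX xl llX lX; concatenated:

lXxlllXlXlXlXxllXxllXxllXxlllXlXlXxlllXlX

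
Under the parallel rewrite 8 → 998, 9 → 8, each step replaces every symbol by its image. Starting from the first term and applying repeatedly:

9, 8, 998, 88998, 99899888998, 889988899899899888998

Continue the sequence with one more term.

9989988899899899888998889988899899899888998

φ(889988899899899888998) expands symbol-by-symbol to 998 998 8 8 998 998 998 8 8 998 8 8 998 8 8 998 998 998 8 8 998; joining the 21 pieces gives the next term.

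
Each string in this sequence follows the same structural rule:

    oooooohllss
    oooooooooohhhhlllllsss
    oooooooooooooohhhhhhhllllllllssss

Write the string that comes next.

oooooooooooooooooohhhhhhhhhhlllllllllllsssss

Each string has the form o^{4n+2} h^{3n-2} l^{3n-1} s^{n+1} (n = 1, 2, …).
At n = 4 the blocks have lengths 18, 10, 11, 5.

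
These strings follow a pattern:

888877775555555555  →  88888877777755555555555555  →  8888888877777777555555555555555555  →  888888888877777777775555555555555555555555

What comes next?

88888888888877777777777755555555555555555555555555

Term n consists of 2n-2 8's, followed by 2n-2 7's, followed by 4n-2 5's, where the shown terms are n = 3, 4, 5, 6.
For the next term, n = 7, so the run lengths are 12, 12, 26.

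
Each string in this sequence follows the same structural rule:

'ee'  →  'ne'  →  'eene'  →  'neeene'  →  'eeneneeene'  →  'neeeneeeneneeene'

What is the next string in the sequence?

From term 3 onward, concatenate the second-to-last term with the last: ee·ne = eene, ne·eene = neeene, …
The next term joins eeneneeene and neeeneeeneneeene.

eeneneeeneneeeneeeneneeene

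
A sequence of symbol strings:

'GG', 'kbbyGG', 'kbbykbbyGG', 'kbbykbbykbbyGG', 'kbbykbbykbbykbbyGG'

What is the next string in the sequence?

The strings grow by a fixed prefix kbby each time.
One more step from kbbykbbykbbykbbyGG gives the answer.

kbbykbbykbbykbbykbbyGG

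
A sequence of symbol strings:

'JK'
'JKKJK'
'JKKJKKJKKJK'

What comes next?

JKKJKKJKKJKKJKKJKKJKKJK

Every step duplicates the string with 'K' between the halves.
So the next term is two copies of JKKJKKJKKJK with 'K' between the halves.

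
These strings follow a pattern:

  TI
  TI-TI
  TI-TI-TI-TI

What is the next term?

Every step duplicates the string with '-' between the halves.
Doubling TI-TI-TI-TI with '-' between the halves:

TI-TI-TI-TI-TI-TI-TI-TI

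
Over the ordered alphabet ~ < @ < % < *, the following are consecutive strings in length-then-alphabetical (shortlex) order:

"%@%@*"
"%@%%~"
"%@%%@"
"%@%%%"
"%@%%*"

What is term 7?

%@%*@

Continuing the enumeration 2 steps past %@%%*: %@%%* → %@%*~ → (answer).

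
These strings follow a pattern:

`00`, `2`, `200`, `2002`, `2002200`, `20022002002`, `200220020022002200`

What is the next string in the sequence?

From term 3 onward, concatenate the last term with the second-to-last: 2·00 = 200, 200·2 = 2002, …
Continuing: 200220020022002200 · 20022002002 gives term 8.

20022002002200220020022002002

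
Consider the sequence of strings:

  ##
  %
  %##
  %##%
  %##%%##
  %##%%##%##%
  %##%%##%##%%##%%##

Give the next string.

Each term (from the third on) is the previous term followed by the one before it: term 3 = %·## = %##.
The next term joins %##%%##%##%%##%%## and %##%%##%##%.

%##%%##%##%%##%%##%##%%##%##%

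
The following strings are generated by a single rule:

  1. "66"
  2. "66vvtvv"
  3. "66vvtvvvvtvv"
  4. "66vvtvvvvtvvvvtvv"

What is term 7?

The strings grow by a fixed suffix vvtvv each time.
From 66vvtvvvvtvvvvtvv, 3 further steps: 66vvtvvvvtvvvvtvv → 66vvtvvvvtvvvvtvvvvtvv → 66vvtvvvvtvvvvtvvvvtvvvvtvv → (answer).

66vvtvvvvtvvvvtvvvvtvvvvtvvvvtvv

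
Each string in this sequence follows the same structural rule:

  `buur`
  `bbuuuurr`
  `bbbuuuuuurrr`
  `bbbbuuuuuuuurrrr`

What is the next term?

bbbbbuuuuuuuuuurrrrr

Each string has the form b^{n} u^{2n} r^{n} (n = 1, 2, …).
At n = 5 the blocks have lengths 5, 10, 5.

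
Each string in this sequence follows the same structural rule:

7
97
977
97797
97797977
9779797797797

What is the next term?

Each term (from the third on) is the previous term followed by the one before it: term 3 = 97·7 = 977.
Continuing: 9779797797797 · 97797977 gives term 7.

977979779779797797977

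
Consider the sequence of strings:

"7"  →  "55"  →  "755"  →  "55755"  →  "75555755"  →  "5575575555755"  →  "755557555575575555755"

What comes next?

5575575555755755557555575575555755

Each term (from the third on) is the two preceding terms concatenated in order: term 3 = 7·55 = 755.
The next term joins 5575575555755 and 755557555575575555755.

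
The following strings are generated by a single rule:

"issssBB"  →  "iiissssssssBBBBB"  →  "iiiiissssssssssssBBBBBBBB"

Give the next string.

iiiiiiissssssssssssssssBBBBBBBBBBB

The n-th term is 2n-1 i's then 4n s's then 3n-1 B's (n = 1, 2, …).
At n = 4 the blocks have lengths 7, 16, 11.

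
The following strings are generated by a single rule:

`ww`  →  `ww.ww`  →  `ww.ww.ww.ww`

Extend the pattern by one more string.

ww.ww.ww.ww.ww.ww.ww.ww

Each string is two copies of the previous one joined by '.'.
One more doubling of ww.ww.ww.ww gives the answer.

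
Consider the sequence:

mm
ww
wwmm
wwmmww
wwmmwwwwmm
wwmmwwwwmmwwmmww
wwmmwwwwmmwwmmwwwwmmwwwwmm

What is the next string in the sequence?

wwmmwwwwmmwwmmwwwwmmwwwwmmwwmmwwwwmmwwmmww

From term 3 onward, concatenate the last term with the second-to-last: ww·mm = wwmm, wwmm·ww = wwmmww, …
The next term joins wwmmwwwwmmwwmmwwwwmmwwwwmm and wwmmwwwwmmwwmmww.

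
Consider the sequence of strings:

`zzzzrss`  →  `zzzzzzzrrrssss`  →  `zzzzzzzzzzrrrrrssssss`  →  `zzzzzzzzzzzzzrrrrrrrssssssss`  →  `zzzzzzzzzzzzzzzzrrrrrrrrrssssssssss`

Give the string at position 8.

zzzzzzzzzzzzzzzzzzzzzzzzzrrrrrrrrrrrrrrrssssssssssssssss

Each string has the form z^{3n+1} r^{2n-1} s^{2n} (n = 1, 2, …).
At n = 8 the blocks have lengths 25, 15, 16.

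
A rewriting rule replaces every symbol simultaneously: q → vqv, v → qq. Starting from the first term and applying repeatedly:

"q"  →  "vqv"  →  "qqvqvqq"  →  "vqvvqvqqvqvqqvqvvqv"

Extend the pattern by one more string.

qqvqvqqqqvqvqqvqvvqvqqvqvqqvqvvqvqqvqvqqqqvqvqq

Replace each of the 19 characters of vqvvqvqqvqvqqvqvvqv in place — qq vqv qq qq vqv qq vqv vqv qq vqv qq vqv vqv qq vqv qq qq vqv qq — and concatenate.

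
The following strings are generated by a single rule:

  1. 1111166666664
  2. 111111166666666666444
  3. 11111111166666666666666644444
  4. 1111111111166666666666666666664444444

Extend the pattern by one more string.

Term n consists of 2n+3 1's, followed by 4n+3 6's, followed by 2n-1 4's (n = 1, 2, …).
For the next term, n = 5, so the run lengths are 13, 23, 9.

111111111111166666666666666666666666444444444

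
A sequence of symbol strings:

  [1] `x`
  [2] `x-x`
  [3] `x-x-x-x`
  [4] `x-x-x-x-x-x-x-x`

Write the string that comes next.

Every step duplicates the string with '-' between the halves.
Doubling x-x-x-x-x-x-x-x with '-' between the halves:

x-x-x-x-x-x-x-x-x-x-x-x-x-x-x-x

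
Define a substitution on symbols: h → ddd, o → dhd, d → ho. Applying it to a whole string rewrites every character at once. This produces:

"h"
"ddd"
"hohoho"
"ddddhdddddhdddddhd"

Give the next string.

φ(ddddhdddddhdddddhd) expands symbol-by-symbol to ho ho ho ho ddd ho ho ho ho ho ddd ho ho ho ho ho ddd ho; joining the 18 pieces gives the next term.

hohohohodddhohohohohodddhohohohohodddho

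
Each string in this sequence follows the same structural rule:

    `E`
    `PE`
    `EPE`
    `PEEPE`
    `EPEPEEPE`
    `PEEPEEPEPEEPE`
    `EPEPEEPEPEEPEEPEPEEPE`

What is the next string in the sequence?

This is a Fibonacci-style word recurrence s(k) = s(k−2)·s(k−1): e.g. E·PE = EPE.
So term 8 is PEEPEEPEPEEPE·EPEPEEPEPEEPEEPEPEEPE.

PEEPEEPEPEEPEEPEPEEPEPEEPEEPEPEEPE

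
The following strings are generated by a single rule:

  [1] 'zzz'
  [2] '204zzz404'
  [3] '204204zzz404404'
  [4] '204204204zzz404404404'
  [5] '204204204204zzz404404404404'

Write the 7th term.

Every step adds 204 to the front and 404 to the end of the previous string.
From 204204204204zzz404404404404, 2 further steps: 204204204204zzz404404404404 → 204204204204204zzz404404404404404 → (answer).

204204204204204204zzz404404404404404404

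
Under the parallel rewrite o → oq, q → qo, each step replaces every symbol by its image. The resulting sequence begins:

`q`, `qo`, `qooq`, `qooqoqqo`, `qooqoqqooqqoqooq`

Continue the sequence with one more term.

φ(qooqoqqooqqoqooq) expands symbol-by-symbol to qo oq oq qo oq qo qo oq oq qo qo oq qo oq oq qo; joining the 16 pieces gives the next term.

qooqoqqooqqoqooqoqqoqooqqooqoqqo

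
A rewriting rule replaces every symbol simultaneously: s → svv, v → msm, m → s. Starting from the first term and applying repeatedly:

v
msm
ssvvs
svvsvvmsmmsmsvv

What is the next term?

Replace each of the 15 characters of svvsvvmsmmsmsvv in place — svv msm msm svv msm msm s svv s s svv s svv msm msm — and concatenate.

svvmsmmsmsvvmsmmsmssvvsssvvssvvmsmmsm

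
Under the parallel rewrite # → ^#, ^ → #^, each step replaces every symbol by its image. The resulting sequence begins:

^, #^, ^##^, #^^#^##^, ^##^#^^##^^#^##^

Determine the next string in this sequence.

Replace each of the 16 characters of ^##^#^^##^^#^##^ in place — #^ ^# ^# #^ ^# #^ #^ ^# ^# #^ #^ ^# #^ ^# ^# #^ — and concatenate.

#^^#^##^^##^#^^#^##^#^^##^^#^##^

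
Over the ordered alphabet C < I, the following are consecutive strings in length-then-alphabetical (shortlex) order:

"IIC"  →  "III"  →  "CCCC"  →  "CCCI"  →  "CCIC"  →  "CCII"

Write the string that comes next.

The successor of CCII increments the rightmost position that isn't already I and resets every position after it to C.

CICC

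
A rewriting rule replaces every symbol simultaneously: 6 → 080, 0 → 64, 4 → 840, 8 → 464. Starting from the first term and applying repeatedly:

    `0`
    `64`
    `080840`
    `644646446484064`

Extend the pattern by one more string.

08084084008084008084084008084046484064080840

Applying the rule to each of the 15 symbols of 644646446484064 gives the pieces 080 840 840 080 840 080 840 840 080 840 464 840 64 080 840, which concatenate to the answer.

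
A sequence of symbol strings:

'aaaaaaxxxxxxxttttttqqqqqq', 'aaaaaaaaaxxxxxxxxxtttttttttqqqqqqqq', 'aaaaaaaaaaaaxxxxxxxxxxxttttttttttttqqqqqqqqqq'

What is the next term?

aaaaaaaaaaaaaaaxxxxxxxxxxxxxtttttttttttttttqqqqqqqqqqqq

The n-th term is 3n a's then 2n+3 x's then 3n t's then 2n+2 q's, where the shown terms are n = 2, 3, 4.
For the next term, n = 5, so the run lengths are 15, 13, 15, 12.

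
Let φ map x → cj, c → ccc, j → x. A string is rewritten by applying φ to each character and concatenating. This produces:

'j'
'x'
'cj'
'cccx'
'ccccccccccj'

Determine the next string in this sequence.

ccccccccccccccccccccccccccccccx

Rewriting each symbol of ccccccccccj: c→ccc, c→ccc, c→ccc, c→ccc, c→ccc, c→ccc, c→ccc, c→ccc, c→ccc, c→ccc, j→x, which concatenates to ccc ccc ccc ccc ccc ccc ccc ccc ccc ccc x.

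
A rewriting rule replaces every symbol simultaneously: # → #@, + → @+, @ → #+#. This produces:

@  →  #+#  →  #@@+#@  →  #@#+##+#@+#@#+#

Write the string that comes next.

#@#+##@@+#@#@@+#@#+#@+#@#+##@@+#@

Replace each of the 15 characters of #@#+##+#@+#@#+# in place — #@ #+# #@ @+ #@ #@ @+ #@ #+# @+ #@ #+# #@ @+ #@ — and concatenate.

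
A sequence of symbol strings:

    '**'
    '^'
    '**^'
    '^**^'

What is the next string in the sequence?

Each term (from the third on) is the two preceding terms concatenated in order: term 3 = **·^ = **^.
So term 5 is **^·^**^.

**^^**^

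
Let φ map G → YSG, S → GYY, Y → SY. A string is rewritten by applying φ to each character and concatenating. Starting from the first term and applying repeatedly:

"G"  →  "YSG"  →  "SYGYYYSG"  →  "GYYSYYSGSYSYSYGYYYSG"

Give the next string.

YSGSYSYGYYSYSYGYYYSGGYYSYGYYSYGYYSYYSGSYSYSYGYYYSG

Applying the rule to each of the 20 symbols of GYYSYYSGSYSYSYGYYYSG gives the pieces YSG SY SY GYY SY SY GYY YSG GYY SY GYY SY GYY SY YSG SY SY SY GYY YSG, which concatenate to the answer.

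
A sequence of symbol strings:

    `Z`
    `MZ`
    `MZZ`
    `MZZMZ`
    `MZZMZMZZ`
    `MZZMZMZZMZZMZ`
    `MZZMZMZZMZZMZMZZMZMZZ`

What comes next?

This is a Fibonacci-style word recurrence s(k) = s(k−1)·s(k−2): e.g. MZ·Z = MZZ.
So term 8 is MZZMZMZZMZZMZMZZMZMZZ·MZZMZMZZMZZMZ.

MZZMZMZZMZZMZMZZMZMZZMZZMZMZZMZZMZ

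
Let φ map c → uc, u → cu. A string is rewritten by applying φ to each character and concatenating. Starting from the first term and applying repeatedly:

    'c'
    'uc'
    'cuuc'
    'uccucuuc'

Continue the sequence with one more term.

cuucuccuuccucuuc

Rewriting each symbol of uccucuuc: u→cu, c→uc, c→uc, u→cu, c→uc, u→cu, u→cu, c→uc, which concatenates to cu uc uc cu uc cu cu uc.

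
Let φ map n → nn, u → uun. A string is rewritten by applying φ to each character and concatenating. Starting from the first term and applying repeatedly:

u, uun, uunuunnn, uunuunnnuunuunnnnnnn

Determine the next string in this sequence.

Applying the rule to each of the 20 symbols of uunuunnnuunuunnnnnnn gives the pieces uun uun nn uun uun nn nn nn uun uun nn uun uun nn nn nn nn nn nn nn, which concatenate to the answer.

uunuunnnuunuunnnnnnnuunuunnnuunuunnnnnnnnnnnnnnn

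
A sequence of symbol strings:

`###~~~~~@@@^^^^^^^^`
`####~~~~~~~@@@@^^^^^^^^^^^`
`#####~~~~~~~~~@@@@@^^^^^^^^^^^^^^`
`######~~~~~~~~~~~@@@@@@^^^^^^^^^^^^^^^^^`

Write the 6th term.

########~~~~~~~~~~~~~~~@@@@@@@@^^^^^^^^^^^^^^^^^^^^^^^

The n-th term is n+1 #'s then 2n+1 ~'s then n+1 @'s then 3n+2 ^'s, where the shown terms are n = 2, 3, 4, 5.
Setting n = 7 gives 8, 15, 8, 23 characters in each block.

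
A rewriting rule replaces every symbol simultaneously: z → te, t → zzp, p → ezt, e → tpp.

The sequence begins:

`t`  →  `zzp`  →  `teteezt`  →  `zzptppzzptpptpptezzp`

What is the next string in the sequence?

teteeztzzpezteztteteeztzzpezteztzzpezteztzzptppteteezt

φ(zzptppzzptpptpptezzp) expands symbol-by-symbol to te te ezt zzp ezt ezt te te ezt zzp ezt ezt zzp ezt ezt zzp tpp te te ezt; joining the 20 pieces gives the next term.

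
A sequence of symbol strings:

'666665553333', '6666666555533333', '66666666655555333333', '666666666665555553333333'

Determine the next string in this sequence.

6666666666666555555533333333

Reading off run lengths: 6 runs 5, 7, 9, 11; 5 runs 3, 4, 5, 6; 3 runs 4, 5, 6, 7 — each is linear in n, where the shown terms are n = 3, 4, 5, 6.
Setting n = 7 gives 13, 7, 8 characters in each block.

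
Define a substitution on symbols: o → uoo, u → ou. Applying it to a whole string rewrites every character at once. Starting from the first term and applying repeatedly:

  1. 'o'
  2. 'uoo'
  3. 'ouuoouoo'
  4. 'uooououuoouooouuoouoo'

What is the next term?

Applying the rule to each of the 21 symbols of uooououuoouooouuoouoo gives the pieces ou uoo uoo uoo ou uoo ou ou uoo uoo ou uoo uoo uoo ou ou uoo uoo ou uoo uoo, which concatenate to the answer.

ouuoouoouooouuooououuoouooouuoouoouooououuoouooouuoouoo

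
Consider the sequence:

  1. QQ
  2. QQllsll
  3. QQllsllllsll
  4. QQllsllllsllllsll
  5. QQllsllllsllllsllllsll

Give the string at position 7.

Each term is the previous one with llsll appended.
From QQllsllllsllllsllllsll, 2 further steps: QQllsllllsllllsllllsll → QQllsllllsllllsllllsllllsll → (answer).

QQllsllllsllllsllllsllllsllllsll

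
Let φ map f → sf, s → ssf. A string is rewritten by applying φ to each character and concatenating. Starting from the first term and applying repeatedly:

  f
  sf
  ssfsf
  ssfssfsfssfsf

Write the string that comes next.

ssfssfsfssfssfsfssfsfssfssfsfssfsf

φ(ssfssfsfssfsf) expands symbol-by-symbol to ssf ssf sf ssf ssf sf ssf sf ssf ssf sf ssf sf; joining the 13 pieces gives the next term.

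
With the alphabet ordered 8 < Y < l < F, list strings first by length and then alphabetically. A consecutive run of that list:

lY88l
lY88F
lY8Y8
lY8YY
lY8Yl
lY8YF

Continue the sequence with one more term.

The successor of lY8YF increments the rightmost position that isn't already F and resets every position after it to 8.

lY8l8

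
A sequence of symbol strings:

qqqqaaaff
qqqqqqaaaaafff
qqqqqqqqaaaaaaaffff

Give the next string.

Term n consists of 2n q's, followed by 2n-1 a's, followed by n f's, where the shown terms are n = 2, 3, 4.
For the next term, n = 5, so the run lengths are 10, 9, 5.

qqqqqqqqqqaaaaaaaaafffff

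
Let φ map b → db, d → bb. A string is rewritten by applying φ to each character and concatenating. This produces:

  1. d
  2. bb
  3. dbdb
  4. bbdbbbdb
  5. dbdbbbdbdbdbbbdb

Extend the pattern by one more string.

bbdbbbdbdbdbbbdbbbdbbbdbdbdbbbdb

Replace each of the 16 characters of dbdbbbdbdbdbbbdb in place — bb db bb db db db bb db bb db bb db db db bb db — and concatenate.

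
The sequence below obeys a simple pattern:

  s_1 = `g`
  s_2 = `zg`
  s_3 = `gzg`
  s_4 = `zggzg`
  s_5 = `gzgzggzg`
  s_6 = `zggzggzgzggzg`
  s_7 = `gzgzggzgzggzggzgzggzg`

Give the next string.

zggzggzgzggzggzgzggzgzggzggzgzggzg

Each term (from the third on) is the two preceding terms concatenated in order: term 3 = g·zg = gzg.
So term 8 is zggzggzgzggzg·gzgzggzgzggzggzgzggzg.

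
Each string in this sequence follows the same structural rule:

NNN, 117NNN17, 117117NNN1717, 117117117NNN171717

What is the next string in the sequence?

Each term wraps the previous one in 117 on the left and 17 on the right.
One more step from 117117117NNN171717 gives the answer.

117117117117NNN17171717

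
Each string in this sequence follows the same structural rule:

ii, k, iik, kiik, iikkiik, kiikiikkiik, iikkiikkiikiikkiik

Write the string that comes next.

From term 3 onward, concatenate the second-to-last term with the last: ii·k = iik, k·iik = kiik, …
Continuing: kiikiikkiik · iikkiikkiikiikkiik gives term 8.

kiikiikkiikiikkiikkiikiikkiik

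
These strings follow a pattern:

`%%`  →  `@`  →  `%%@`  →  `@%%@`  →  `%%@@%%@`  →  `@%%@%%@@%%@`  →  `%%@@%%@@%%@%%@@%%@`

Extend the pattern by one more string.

From term 3 onward, concatenate the second-to-last term with the last: %%·@ = %%@, @·%%@ = @%%@, …
So term 8 is @%%@%%@@%%@·%%@@%%@@%%@%%@@%%@.

@%%@%%@@%%@%%@@%%@@%%@%%@@%%@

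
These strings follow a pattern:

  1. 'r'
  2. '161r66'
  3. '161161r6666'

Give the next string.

Each term wraps the previous one in 161 on the left and 66 on the right.
So the next term is 161·161161r6666·66.

161161161r666666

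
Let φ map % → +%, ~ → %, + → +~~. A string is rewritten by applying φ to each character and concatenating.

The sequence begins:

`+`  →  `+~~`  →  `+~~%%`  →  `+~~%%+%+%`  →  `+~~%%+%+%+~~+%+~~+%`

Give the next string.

φ(+~~%%+%+%+~~+%+~~+%) expands symbol-by-symbol to +~~ % % +% +% +~~ +% +~~ +% +~~ % % +~~ +% +~~ % % +~~ +%; joining the 19 pieces gives the next term.

+~~%%+%+%+~~+%+~~+%+~~%%+~~+%+~~%%+~~+%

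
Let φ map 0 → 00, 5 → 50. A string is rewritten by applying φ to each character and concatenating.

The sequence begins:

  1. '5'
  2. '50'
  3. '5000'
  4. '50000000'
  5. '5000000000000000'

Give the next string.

50000000000000000000000000000000

Applying the rule to each of the 16 symbols of 5000000000000000 gives the pieces 50 00 00 00 00 00 00 00 00 00 00 00 00 00 00 00, which concatenate to the answer.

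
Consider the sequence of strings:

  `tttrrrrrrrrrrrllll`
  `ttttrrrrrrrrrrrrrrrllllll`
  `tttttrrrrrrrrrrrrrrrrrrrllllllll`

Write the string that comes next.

ttttttrrrrrrrrrrrrrrrrrrrrrrrllllllllll

Each string has the form t^{n+1} r^{4n+3} l^{2n}, where the shown terms are n = 2, 3, 4.
Setting n = 5 gives 6, 23, 10 characters in each block.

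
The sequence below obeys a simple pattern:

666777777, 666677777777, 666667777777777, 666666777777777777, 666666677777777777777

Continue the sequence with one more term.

666666667777777777777777

Each string has the form 6^{n} 7^{2n}, where the shown terms are n = 3, 4, 5, 6, 7.
Setting n = 8 gives 8, 16 characters in each block.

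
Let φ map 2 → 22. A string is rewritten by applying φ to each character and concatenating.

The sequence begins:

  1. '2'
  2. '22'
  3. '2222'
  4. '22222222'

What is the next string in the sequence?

Apply φ to 22222222 symbol by symbol: 2→22, 2→22, 2→22, 2→22, 2→22, 2→22, 2→22, 2→22; joined: 22 22 22 22 22 22 22 22.

2222222222222222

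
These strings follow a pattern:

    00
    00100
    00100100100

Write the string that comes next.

s(k+1) = s(k)·1·s(k) — each term doubles the last with '1' between the halves.
One more doubling of 00100100100 gives the answer.

00100100100100100100100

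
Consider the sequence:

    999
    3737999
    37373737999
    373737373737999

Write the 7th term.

Every step adds 3737 at the front: s(k+1) = 3737·s(k).
From 373737373737999, 3 further steps: 373737373737999 → 3737373737373737999 → 37373737373737373737999 → (answer).

373737373737373737373737999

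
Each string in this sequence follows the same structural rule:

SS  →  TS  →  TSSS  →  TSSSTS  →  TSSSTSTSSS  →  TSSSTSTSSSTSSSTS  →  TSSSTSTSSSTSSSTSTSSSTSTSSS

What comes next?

TSSSTSTSSSTSSSTSTSSSTSTSSSTSSSTSTSSSTSSSTS

From term 3 onward, concatenate the last term with the second-to-last: TS·SS = TSSS, TSSS·TS = TSSSTS, …
So term 8 is TSSSTSTSSSTSSSTSTSSSTSTSSS·TSSSTSTSSSTSSSTS.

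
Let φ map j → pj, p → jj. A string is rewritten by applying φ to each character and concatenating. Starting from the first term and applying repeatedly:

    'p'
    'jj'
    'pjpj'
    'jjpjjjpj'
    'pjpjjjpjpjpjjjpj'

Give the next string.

φ(pjpjjjpjpjpjjjpj) expands symbol-by-symbol to jj pj jj pj pj pj jj pj jj pj jj pj pj pj jj pj; joining the 16 pieces gives the next term.

jjpjjjpjpjpjjjpjjjpjjjpjpjpjjjpj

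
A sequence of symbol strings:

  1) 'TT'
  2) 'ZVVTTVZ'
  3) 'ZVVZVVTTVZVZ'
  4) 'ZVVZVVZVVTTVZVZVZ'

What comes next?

ZVVZVVZVVZVVTTVZVZVZVZ

Each term wraps the previous one in ZVV on the left and VZ on the right.
So the next term is ZVV·ZVVZVVZVVTTVZVZVZ·VZ.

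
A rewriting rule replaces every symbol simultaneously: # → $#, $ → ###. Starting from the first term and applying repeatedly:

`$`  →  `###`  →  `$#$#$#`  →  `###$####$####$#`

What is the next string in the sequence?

Applying the rule to each of the 15 symbols of ###$####$####$# gives the pieces $# $# $# ### $# $# $# $# ### $# $# $# $# ### $#, which concatenate to the answer.

$#$#$####$#$#$#$####$#$#$#$####$#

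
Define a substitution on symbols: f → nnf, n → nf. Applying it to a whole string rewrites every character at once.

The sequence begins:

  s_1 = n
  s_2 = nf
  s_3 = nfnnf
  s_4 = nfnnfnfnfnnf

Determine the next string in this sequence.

nfnnfnfnfnnfnfnnfnfnnfnfnfnnf

Apply φ to nfnnfnfnfnnf symbol by symbol: n→nf, f→nnf, n→nf, n→nf, f→nnf, n→nf, f→nnf, n→nf, f→nnf, n→nf, n→nf, f→nnf; joined: nf nnf nf nf nnf nf nnf nf nnf nf nf nnf.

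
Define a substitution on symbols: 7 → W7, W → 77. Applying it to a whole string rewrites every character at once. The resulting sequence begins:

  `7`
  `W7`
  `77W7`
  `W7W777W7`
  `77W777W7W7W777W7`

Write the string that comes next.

Rewriting the 16 symbols of 77W777W7W7W777W7 one by one yields W7 W7 77 W7 W7 W7 77 W7 77 W7 77 W7 W7 W7 77 W7; concatenated:

W7W777W7W7W777W777W777W7W7W777W7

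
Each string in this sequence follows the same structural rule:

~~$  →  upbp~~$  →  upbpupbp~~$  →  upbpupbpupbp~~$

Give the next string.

upbpupbpupbpupbp~~$

Each term is the previous one with upbp prepended.
So the next term is upbp·upbpupbpupbp~~$.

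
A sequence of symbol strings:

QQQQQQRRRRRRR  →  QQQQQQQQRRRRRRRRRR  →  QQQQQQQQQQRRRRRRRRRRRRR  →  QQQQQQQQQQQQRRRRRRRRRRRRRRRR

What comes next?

QQQQQQQQQQQQQQRRRRRRRRRRRRRRRRRRR

Each string has the form Q^{2n+2} R^{3n+1}, where the shown terms are n = 2, 3, 4, 5.
For the next term, n = 6, so the run lengths are 14, 19.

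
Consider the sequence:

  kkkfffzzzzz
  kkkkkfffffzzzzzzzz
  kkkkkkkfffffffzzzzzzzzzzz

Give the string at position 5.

kkkkkkkkkkkfffffffffffzzzzzzzzzzzzzzzzz

Reading off run lengths: k runs 3, 5, 7; f runs 3, 5, 7; z runs 5, 8, 11 — each is linear in n (n = 1, 2, …).
At n = 5 the blocks have lengths 11, 11, 17.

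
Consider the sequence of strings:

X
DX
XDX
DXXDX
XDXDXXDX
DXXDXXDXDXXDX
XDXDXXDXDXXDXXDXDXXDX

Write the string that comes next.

DXXDXXDXDXXDXXDXDXXDXDXXDXXDXDXXDX

From term 3 onward, concatenate the second-to-last term with the last: X·DX = XDX, DX·XDX = DXXDX, …
Continuing: DXXDXXDXDXXDX · XDXDXXDXDXXDXXDXDXXDX gives term 8.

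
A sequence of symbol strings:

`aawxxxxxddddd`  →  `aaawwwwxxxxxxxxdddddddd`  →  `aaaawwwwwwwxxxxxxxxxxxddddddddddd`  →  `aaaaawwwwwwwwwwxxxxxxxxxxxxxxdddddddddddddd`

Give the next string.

aaaaaawwwwwwwwwwwwwxxxxxxxxxxxxxxxxxddddddddddddddddd

Each string has the form a^{n+1} w^{3n-2} x^{3n+2} d^{3n+2} (n = 1, 2, …).
For the next term, n = 5, so the run lengths are 6, 13, 17, 17.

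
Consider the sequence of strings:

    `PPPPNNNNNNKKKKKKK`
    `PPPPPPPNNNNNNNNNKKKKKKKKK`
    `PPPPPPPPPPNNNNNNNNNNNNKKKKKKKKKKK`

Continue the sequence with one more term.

Term n consists of 3n-2 P's, followed by 3n N's, followed by 2n+3 K's, where the shown terms are n = 2, 3, 4.
For the next term, n = 5, so the run lengths are 13, 15, 13.

PPPPPPPPPPPPPNNNNNNNNNNNNNNNKKKKKKKKKKKKK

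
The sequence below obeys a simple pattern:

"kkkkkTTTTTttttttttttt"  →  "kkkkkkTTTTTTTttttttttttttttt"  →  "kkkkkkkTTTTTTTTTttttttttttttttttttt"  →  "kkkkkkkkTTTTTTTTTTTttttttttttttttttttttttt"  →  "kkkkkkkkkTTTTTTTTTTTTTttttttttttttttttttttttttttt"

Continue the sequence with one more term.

The n-th term is n+3 k's then 2n+1 T's then 4n+3 t's, where the shown terms are n = 2, 3, 4, 5, 6.
At n = 7 the blocks have lengths 10, 15, 31.

kkkkkkkkkkTTTTTTTTTTTTTTTttttttttttttttttttttttttttttttt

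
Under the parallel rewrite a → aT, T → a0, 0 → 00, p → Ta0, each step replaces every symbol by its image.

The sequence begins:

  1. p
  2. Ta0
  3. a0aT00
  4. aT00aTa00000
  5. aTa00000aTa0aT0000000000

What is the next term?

Replace each of the 24 characters of aTa00000aTa0aT0000000000 in place — aT a0 aT 00 00 00 00 00 aT a0 aT 00 aT a0 00 00 00 00 00 00 00 00 00 00 — and concatenate.

aTa0aT0000000000aTa0aT00aTa000000000000000000000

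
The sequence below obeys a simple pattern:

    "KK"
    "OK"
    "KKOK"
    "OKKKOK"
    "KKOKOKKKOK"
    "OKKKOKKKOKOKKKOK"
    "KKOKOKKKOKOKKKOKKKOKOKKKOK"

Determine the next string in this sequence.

OKKKOKKKOKOKKKOKKKOKOKKKOKOKKKOKKKOKOKKKOK

Each term (from the third on) is the two preceding terms concatenated in order: term 3 = KK·OK = KKOK.
So term 8 is OKKKOKKKOKOKKKOK·KKOKOKKKOKOKKKOKKKOKOKKKOK.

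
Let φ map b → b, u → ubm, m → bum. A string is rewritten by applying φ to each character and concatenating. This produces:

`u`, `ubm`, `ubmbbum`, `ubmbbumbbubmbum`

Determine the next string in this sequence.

ubmbbumbbubmbumbbubmbbumbubmbum

Applying the rule to each of the 15 symbols of ubmbbumbbubmbum gives the pieces ubm b bum b b ubm bum b b ubm b bum b ubm bum, which concatenate to the answer.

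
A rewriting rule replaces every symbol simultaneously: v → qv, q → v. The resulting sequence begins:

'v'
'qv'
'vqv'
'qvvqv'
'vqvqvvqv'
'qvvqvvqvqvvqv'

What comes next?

φ(qvvqvvqvqvvqv) expands symbol-by-symbol to v qv qv v qv qv v qv v qv qv v qv; joining the 13 pieces gives the next term.

vqvqvvqvqvvqvvqvqvvqv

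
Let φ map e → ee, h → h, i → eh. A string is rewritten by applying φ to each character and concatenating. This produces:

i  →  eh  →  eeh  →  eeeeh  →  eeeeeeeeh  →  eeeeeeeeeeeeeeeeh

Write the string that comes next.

eeeeeeeeeeeeeeeeeeeeeeeeeeeeeeeeh

Replace each of the 17 characters of eeeeeeeeeeeeeeeeh in place — ee ee ee ee ee ee ee ee ee ee ee ee ee ee ee ee h — and concatenate.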